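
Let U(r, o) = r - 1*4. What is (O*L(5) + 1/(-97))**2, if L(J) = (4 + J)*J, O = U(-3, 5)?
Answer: 933669136/9409 ≈ 99232.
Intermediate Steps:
U(r, o) = -4 + r (U(r, o) = r - 4 = -4 + r)
O = -7 (O = -4 - 3 = -7)
L(J) = J*(4 + J)
(O*L(5) + 1/(-97))**2 = (-35*(4 + 5) + 1/(-97))**2 = (-35*9 - 1/97)**2 = (-7*45 - 1/97)**2 = (-315 - 1/97)**2 = (-30556/97)**2 = 933669136/9409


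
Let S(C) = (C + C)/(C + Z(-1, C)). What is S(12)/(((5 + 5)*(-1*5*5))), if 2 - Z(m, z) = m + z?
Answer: -4/125 ≈ -0.032000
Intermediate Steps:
Z(m, z) = 2 - m - z (Z(m, z) = 2 - (m + z) = 2 + (-m - z) = 2 - m - z)
S(C) = 2*C/3 (S(C) = (C + C)/(C + (2 - 1*(-1) - C)) = (2*C)/(C + (2 + 1 - C)) = (2*C)/(C + (3 - C)) = (2*C)/3 = (2*C)*(1/3) = 2*C/3)
S(12)/(((5 + 5)*(-1*5*5))) = ((2/3)*12)/(((5 + 5)*(-1*5*5))) = 8/((10*(-5*5))) = 8/((10*(-25))) = 8/(-250) = 8*(-1/250) = -4/125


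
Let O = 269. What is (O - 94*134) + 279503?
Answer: 267176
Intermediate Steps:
(O - 94*134) + 279503 = (269 - 94*134) + 279503 = (269 - 12596) + 279503 = -12327 + 279503 = 267176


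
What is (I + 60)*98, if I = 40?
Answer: 9800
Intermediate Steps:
(I + 60)*98 = (40 + 60)*98 = 100*98 = 9800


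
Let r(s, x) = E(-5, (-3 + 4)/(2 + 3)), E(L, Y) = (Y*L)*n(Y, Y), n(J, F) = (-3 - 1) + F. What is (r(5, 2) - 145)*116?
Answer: -81896/5 ≈ -16379.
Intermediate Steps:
n(J, F) = -4 + F
E(L, Y) = L*Y*(-4 + Y) (E(L, Y) = (Y*L)*(-4 + Y) = (L*Y)*(-4 + Y) = L*Y*(-4 + Y))
r(s, x) = 19/5 (r(s, x) = -5*(-3 + 4)/(2 + 3)*(-4 + (-3 + 4)/(2 + 3)) = -5*1/5*(-4 + 1/5) = -5*1/5*(-19/5) = 19/5)
(r(5, 2) - 145)*116 = (19/5 - 145)*116 = -706/5*116 = -81896/5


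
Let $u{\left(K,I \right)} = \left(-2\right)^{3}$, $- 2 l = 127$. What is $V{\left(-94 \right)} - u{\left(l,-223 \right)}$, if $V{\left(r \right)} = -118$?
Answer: $-110$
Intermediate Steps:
$l = - \frac{127}{2}$ ($l = \left(- \frac{1}{2}\right) 127 = - \frac{127}{2} \approx -63.5$)
$u{\left(K,I \right)} = -8$
$V{\left(-94 \right)} - u{\left(l,-223 \right)} = -118 - -8 = -118 + 8 = -110$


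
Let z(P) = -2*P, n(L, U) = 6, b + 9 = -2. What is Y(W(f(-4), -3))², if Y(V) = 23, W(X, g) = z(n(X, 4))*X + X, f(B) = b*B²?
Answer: 529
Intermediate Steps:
b = -11 (b = -9 - 2 = -11)
f(B) = -11*B²
W(X, g) = -11*X (W(X, g) = (-2*6)*X + X = -12*X + X = -11*X)
Y(W(f(-4), -3))² = 23² = 529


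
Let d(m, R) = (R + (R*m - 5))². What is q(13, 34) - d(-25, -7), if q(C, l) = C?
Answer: -26556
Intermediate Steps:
d(m, R) = (-5 + R + R*m)² (d(m, R) = (R + (-5 + R*m))² = (-5 + R + R*m)²)
q(13, 34) - d(-25, -7) = 13 - (-5 - 7 - 7*(-25))² = 13 - (-5 - 7 + 175)² = 13 - 1*163² = 13 - 1*26569 = 13 - 26569 = -26556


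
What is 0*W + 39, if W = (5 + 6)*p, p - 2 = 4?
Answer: 39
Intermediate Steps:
p = 6 (p = 2 + 4 = 6)
W = 66 (W = (5 + 6)*6 = 11*6 = 66)
0*W + 39 = 0*66 + 39 = 0 + 39 = 39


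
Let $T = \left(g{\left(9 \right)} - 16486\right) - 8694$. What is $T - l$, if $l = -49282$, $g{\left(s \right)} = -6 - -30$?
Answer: $24126$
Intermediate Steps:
$g{\left(s \right)} = 24$ ($g{\left(s \right)} = -6 + 30 = 24$)
$T = -25156$ ($T = \left(24 - 16486\right) - 8694 = -16462 - 8694 = -25156$)
$T - l = -25156 - -49282 = -25156 + 49282 = 24126$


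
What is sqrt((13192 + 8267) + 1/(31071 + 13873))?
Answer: sqrt(964453297)/212 ≈ 146.49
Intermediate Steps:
sqrt((13192 + 8267) + 1/(31071 + 13873)) = sqrt(21459 + 1/44944) = sqrt(964453297/44944) = sqrt(964453297)/212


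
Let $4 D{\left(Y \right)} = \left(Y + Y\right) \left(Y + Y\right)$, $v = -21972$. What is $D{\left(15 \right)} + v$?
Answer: $-21747$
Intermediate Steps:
$D{\left(Y \right)} = Y^{2}$ ($D{\left(Y \right)} = \frac{\left(Y + Y\right) \left(Y + Y\right)}{4} = \frac{2 Y 2 Y}{4} = \frac{4 Y^{2}}{4} = Y^{2}$)
$D{\left(15 \right)} + v = 15^{2} - 21972 = 225 - 21972 = -21747$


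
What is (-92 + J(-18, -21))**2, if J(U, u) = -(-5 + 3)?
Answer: 8100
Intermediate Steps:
J(U, u) = 2 (J(U, u) = -1*(-2) = 2)
(-92 + J(-18, -21))**2 = (-92 + 2)**2 = (-90)**2 = 8100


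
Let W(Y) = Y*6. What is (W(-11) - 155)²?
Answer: 48841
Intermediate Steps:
W(Y) = 6*Y
(W(-11) - 155)² = (6*(-11) - 155)² = (-66 - 155)² = (-221)² = 48841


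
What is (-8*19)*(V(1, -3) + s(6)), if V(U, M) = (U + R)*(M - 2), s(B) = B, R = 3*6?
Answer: 13528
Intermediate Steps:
R = 18
V(U, M) = (-2 + M)*(18 + U) (V(U, M) = (U + 18)*(M - 2) = (18 + U)*(-2 + M) = (-2 + M)*(18 + U))
(-8*19)*(V(1, -3) + s(6)) = (-8*19)*((-36 - 2*1 + 18*(-3) - 3*1) + 6) = -152*((-36 - 2 - 54 - 3) + 6) = -152*(-95 + 6) = -152*(-89) = 13528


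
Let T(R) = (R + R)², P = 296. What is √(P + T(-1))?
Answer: 10*√3 ≈ 17.320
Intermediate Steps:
T(R) = 4*R² (T(R) = (2*R)² = 4*R²)
√(P + T(-1)) = √(296 + 4*(-1)²) = √(296 + 4*1) = √(296 + 4) = √300 = 10*√3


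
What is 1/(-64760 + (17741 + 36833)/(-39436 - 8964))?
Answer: -24200/1567219287 ≈ -1.5441e-5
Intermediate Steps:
1/(-64760 + (17741 + 36833)/(-39436 - 8964)) = 1/(-64760 + 54574/(-48400)) = 1/(-64760 + 54574*(-1/48400)) = 1/(-64760 - 27287/24200) = 1/(-1567219287/24200) = -24200/1567219287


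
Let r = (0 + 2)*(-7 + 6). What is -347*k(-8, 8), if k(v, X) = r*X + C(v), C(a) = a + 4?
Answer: 6940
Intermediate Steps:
C(a) = 4 + a
r = -2 (r = 2*(-1) = -2)
k(v, X) = 4 + v - 2*X (k(v, X) = -2*X + (4 + v) = 4 + v - 2*X)
-347*k(-8, 8) = -347*(4 - 8 - 2*8) = -347*(4 - 8 - 16) = -347*(-20) = 6940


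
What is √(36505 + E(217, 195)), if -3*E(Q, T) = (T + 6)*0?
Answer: 7*√745 ≈ 191.06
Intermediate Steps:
E(Q, T) = 0 (E(Q, T) = -(T + 6)*0/3 = -(6 + T)*0/3 = -⅓*0 = 0)
√(36505 + E(217, 195)) = √(36505 + 0) = √36505 = 7*√745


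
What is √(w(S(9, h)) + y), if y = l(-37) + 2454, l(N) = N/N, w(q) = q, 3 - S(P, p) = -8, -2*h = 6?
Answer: 3*√274 ≈ 49.659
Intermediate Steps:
h = -3 (h = -½*6 = -3)
S(P, p) = 11 (S(P, p) = 3 - 1*(-8) = 3 + 8 = 11)
l(N) = 1
y = 2455 (y = 1 + 2454 = 2455)
√(w(S(9, h)) + y) = √(11 + 2455) = √2466 = 3*√274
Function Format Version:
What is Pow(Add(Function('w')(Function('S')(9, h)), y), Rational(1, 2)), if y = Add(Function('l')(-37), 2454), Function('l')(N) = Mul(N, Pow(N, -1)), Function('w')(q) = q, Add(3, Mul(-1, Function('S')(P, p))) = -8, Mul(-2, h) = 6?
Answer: Mul(3, Pow(274, Rational(1, 2))) ≈ 49.659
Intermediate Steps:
h = -3 (h = Mul(Rational(-1, 2), 6) = -3)
Function('S')(P, p) = 11 (Function('S')(P, p) = Add(3, Mul(-1, -8)) = Add(3, 8) = 11)
Function('l')(N) = 1
y = 2455 (y = Add(1, 2454) = 2455)
Pow(Add(Function('w')(Function('S')(9, h)), y), Rational(1, 2)) = Pow(Add(11, 2455), Rational(1, 2)) = Pow(2466, Rational(1, 2)) = Mul(3, Pow(274, Rational(1, 2)))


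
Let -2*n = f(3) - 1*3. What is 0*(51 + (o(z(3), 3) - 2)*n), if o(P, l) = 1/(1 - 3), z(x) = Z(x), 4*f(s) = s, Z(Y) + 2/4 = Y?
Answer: 0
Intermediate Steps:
Z(Y) = -½ + Y
f(s) = s/4
z(x) = -½ + x
o(P, l) = -½ (o(P, l) = 1/(-2) = -½)
n = 9/8 (n = -((¼)*3 - 1*3)/2 = -(¾ - 3)/2 = -½*(-9/4) = 9/8 ≈ 1.1250)
0*(51 + (o(z(3), 3) - 2)*n) = 0*(51 + (-½ - 2)*(9/8)) = 0*(51 - 5/2*9/8) = 0*(51 - 45/16) = 0*(771/16) = 0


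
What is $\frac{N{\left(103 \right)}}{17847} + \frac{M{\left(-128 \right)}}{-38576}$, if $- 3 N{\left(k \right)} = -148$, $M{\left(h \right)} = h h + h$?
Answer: $- \frac{54040828}{129087351} \approx -0.41864$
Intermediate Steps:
$M{\left(h \right)} = h + h^{2}$ ($M{\left(h \right)} = h^{2} + h = h + h^{2}$)
$N{\left(k \right)} = \frac{148}{3}$ ($N{\left(k \right)} = \left(- \frac{1}{3}\right) \left(-148\right) = \frac{148}{3}$)
$\frac{N{\left(103 \right)}}{17847} + \frac{M{\left(-128 \right)}}{-38576} = \frac{148}{3 \cdot 17847} + \frac{\left(-128\right) \left(1 - 128\right)}{-38576} = \frac{148}{3} \cdot \frac{1}{17847} + \left(-128\right) \left(-127\right) \left(- \frac{1}{38576}\right) = \frac{148}{53541} + 16256 \left(- \frac{1}{38576}\right) = \frac{148}{53541} - \frac{1016}{2411} = - \frac{54040828}{129087351}$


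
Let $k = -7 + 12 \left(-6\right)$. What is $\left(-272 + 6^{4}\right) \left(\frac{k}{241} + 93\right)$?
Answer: $\frac{22870016}{241} \approx 94896.0$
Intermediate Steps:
$k = -79$ ($k = -7 - 72 = -79$)
$\left(-272 + 6^{4}\right) \left(\frac{k}{241} + 93\right) = \left(-272 + 6^{4}\right) \left(- \frac{79}{241} + 93\right) = \left(-272 + 1296\right) \left(\left(-79\right) \frac{1}{241} + 93\right) = 1024 \left(- \frac{79}{241} + 93\right) = 1024 \cdot \frac{22334}{241} = \frac{22870016}{241}$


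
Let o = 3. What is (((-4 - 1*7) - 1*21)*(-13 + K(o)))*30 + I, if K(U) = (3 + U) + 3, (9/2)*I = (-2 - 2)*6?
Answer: 11504/3 ≈ 3834.7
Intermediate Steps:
I = -16/3 (I = 2*((-2 - 2)*6)/9 = 2*(-4*6)/9 = (2/9)*(-24) = -16/3 ≈ -5.3333)
K(U) = 6 + U
(((-4 - 1*7) - 1*21)*(-13 + K(o)))*30 + I = (((-4 - 1*7) - 1*21)*(-13 + (6 + 3)))*30 - 16/3 = (((-4 - 7) - 21)*(-13 + 9))*30 - 16/3 = ((-11 - 21)*(-4))*30 - 16/3 = -32*(-4)*30 - 16/3 = 128*30 - 16/3 = 3840 - 16/3 = 11504/3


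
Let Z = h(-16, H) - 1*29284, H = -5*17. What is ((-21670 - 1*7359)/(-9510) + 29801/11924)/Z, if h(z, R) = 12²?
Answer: -314774653/1652197786800 ≈ -0.00019052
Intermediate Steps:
H = -85
h(z, R) = 144
Z = -29140 (Z = 144 - 1*29284 = 144 - 29284 = -29140)
((-21670 - 1*7359)/(-9510) + 29801/11924)/Z = ((-21670 - 1*7359)/(-9510) + 29801/11924)/(-29140) = ((-21670 - 7359)*(-1/9510) + 29801*(1/11924))*(-1/29140) = (-29029*(-1/9510) + 29801/11924)*(-1/29140) = (29029/9510 + 29801/11924)*(-1/29140) = (314774653/56698620)*(-1/29140) = -314774653/1652197786800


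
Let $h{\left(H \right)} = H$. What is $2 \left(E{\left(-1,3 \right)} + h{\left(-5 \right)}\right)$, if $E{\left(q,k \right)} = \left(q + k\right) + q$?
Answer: $-8$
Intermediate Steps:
$E{\left(q,k \right)} = k + 2 q$ ($E{\left(q,k \right)} = \left(k + q\right) + q = k + 2 q$)
$2 \left(E{\left(-1,3 \right)} + h{\left(-5 \right)}\right) = 2 \left(\left(3 + 2 \left(-1\right)\right) - 5\right) = 2 \left(\left(3 - 2\right) - 5\right) = 2 \left(1 - 5\right) = 2 \left(-4\right) = -8$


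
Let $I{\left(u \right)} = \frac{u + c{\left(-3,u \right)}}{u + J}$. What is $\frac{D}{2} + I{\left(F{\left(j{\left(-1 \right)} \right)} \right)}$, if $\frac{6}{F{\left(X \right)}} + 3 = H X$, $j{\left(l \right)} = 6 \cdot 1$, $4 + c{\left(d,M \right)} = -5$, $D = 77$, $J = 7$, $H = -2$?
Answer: $\frac{2447}{66} \approx 37.076$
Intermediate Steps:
$c{\left(d,M \right)} = -9$ ($c{\left(d,M \right)} = -4 - 5 = -9$)
$j{\left(l \right)} = 6$
$F{\left(X \right)} = \frac{6}{-3 - 2 X}$
$I{\left(u \right)} = \frac{-9 + u}{7 + u}$ ($I{\left(u \right)} = \frac{u - 9}{u + 7} = \frac{-9 + u}{7 + u}$)
$\frac{D}{2} + I{\left(F{\left(j{\left(-1 \right)} \right)} \right)} = \frac{77}{2} + \frac{-9 - \frac{6}{3 + 2 \cdot 6}}{7 - \frac{6}{3 + 2 \cdot 6}} = 77 \cdot \frac{1}{2} + \frac{-9 - \frac{6}{3 + 12}}{7 - \frac{6}{3 + 12}} = \frac{77}{2} + \frac{-9 - \frac{6}{15}}{7 - \frac{6}{15}} = \frac{77}{2} + \frac{-9 - \frac{2}{5}}{7 - \frac{2}{5}} = \frac{77}{2} + \frac{1}{\frac{33}{5}} \left(- \frac{47}{5}\right) = \frac{77}{2} + \frac{5}{33} \left(- \frac{47}{5}\right) = \frac{77}{2} - \frac{47}{33} = \frac{2447}{66}$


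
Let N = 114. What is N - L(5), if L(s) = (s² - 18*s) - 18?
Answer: 197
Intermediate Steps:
L(s) = -18 + s² - 18*s
N - L(5) = 114 - (-18 + 5² - 18*5) = 114 - (-18 + 25 - 90) = 114 - 1*(-83) = 114 + 83 = 197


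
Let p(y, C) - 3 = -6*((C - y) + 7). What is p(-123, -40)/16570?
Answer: -537/16570 ≈ -0.032408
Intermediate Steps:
p(y, C) = -39 - 6*C + 6*y (p(y, C) = 3 - 6*((C - y) + 7) = 3 - 6*(7 + C - y) = 3 + (-42 - 6*C + 6*y) = -39 - 6*C + 6*y)
p(-123, -40)/16570 = (-39 - 6*(-40) + 6*(-123))/16570 = (-39 + 240 - 738)*(1/16570) = -537*1/16570 = -537/16570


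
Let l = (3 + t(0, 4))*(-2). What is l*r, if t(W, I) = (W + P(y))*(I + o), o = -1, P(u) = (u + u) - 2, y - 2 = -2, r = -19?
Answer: -114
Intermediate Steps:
y = 0 (y = 2 - 2 = 0)
P(u) = -2 + 2*u (P(u) = 2*u - 2 = -2 + 2*u)
t(W, I) = (-1 + I)*(-2 + W) (t(W, I) = (W + (-2 + 2*0))*(I - 1) = (W + (-2 + 0))*(-1 + I) = (W - 2)*(-1 + I) = (-2 + W)*(-1 + I) = (-1 + I)*(-2 + W))
l = 6 (l = (3 + (2 - 1*0 - 2*4 + 4*0))*(-2) = (3 + (2 + 0 - 8 + 0))*(-2) = (3 - 6)*(-2) = -3*(-2) = 6)
l*r = 6*(-19) = -114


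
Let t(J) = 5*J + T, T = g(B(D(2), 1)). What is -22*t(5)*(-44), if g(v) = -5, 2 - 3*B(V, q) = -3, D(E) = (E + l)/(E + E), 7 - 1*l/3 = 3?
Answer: 19360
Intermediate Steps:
l = 12 (l = 21 - 3*3 = 21 - 9 = 12)
D(E) = (12 + E)/(2*E) (D(E) = (E + 12)/(E + E) = (12 + E)/((2*E)) = (12 + E)*(1/(2*E)) = (12 + E)/(2*E))
B(V, q) = 5/3 (B(V, q) = ⅔ - ⅓*(-3) = ⅔ + 1 = 5/3)
T = -5
t(J) = -5 + 5*J (t(J) = 5*J - 5 = -5 + 5*J)
-22*t(5)*(-44) = -22*(-5 + 5*5)*(-44) = -22*(-5 + 25)*(-44) = -22*20*(-44) = -440*(-44) = 19360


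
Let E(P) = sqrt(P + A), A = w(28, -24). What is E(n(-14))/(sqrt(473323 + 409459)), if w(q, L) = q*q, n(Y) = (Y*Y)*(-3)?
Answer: 7*sqrt(882782)/441391 ≈ 0.014901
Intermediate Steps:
n(Y) = -3*Y**2 (n(Y) = Y**2*(-3) = -3*Y**2)
w(q, L) = q**2
A = 784 (A = 28**2 = 784)
E(P) = sqrt(784 + P) (E(P) = sqrt(P + 784) = sqrt(784 + P))
E(n(-14))/(sqrt(473323 + 409459)) = sqrt(784 - 3*(-14)**2)/(sqrt(473323 + 409459)) = sqrt(784 - 3*196)/(sqrt(882782)) = sqrt(784 - 588)*(sqrt(882782)/882782) = sqrt(196)*(sqrt(882782)/882782) = 14*(sqrt(882782)/882782) = 7*sqrt(882782)/441391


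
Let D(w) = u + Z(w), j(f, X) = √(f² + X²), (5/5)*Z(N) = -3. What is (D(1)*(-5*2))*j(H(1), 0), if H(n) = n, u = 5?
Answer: -20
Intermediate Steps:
Z(N) = -3
j(f, X) = √(X² + f²)
D(w) = 2 (D(w) = 5 - 3 = 2)
(D(1)*(-5*2))*j(H(1), 0) = (2*(-5*2))*√(0² + 1²) = (2*(-1*10))*√(0 + 1) = (2*(-10))*√1 = -20*1 = -20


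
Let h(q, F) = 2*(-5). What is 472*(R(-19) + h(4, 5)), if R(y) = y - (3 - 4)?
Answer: -13216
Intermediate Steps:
R(y) = 1 + y (R(y) = y - 1*(-1) = y + 1 = 1 + y)
h(q, F) = -10
472*(R(-19) + h(4, 5)) = 472*((1 - 19) - 10) = 472*(-18 - 10) = 472*(-28) = -13216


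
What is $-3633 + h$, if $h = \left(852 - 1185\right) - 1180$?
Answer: $-5146$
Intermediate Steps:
$h = -1513$ ($h = -333 - 1180 = -1513$)
$-3633 + h = -3633 - 1513 = -5146$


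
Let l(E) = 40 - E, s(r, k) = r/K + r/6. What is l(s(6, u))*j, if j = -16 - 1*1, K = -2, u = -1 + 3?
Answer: -714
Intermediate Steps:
u = 2
s(r, k) = -r/3 (s(r, k) = r/(-2) + r/6 = r*(-½) + r*(⅙) = -r/2 + r/6 = -r/3)
j = -17 (j = -16 - 1 = -17)
l(s(6, u))*j = (40 - (-1)*6/3)*(-17) = (40 - 1*(-2))*(-17) = (40 + 2)*(-17) = 42*(-17) = -714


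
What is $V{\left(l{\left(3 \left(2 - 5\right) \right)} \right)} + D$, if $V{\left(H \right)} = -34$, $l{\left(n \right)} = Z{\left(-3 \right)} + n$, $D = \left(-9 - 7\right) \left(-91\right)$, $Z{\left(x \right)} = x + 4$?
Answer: $1422$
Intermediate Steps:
$Z{\left(x \right)} = 4 + x$
$D = 1456$ ($D = \left(-16\right) \left(-91\right) = 1456$)
$l{\left(n \right)} = 1 + n$ ($l{\left(n \right)} = \left(4 - 3\right) + n = 1 + n$)
$V{\left(l{\left(3 \left(2 - 5\right) \right)} \right)} + D = -34 + 1456 = 1422$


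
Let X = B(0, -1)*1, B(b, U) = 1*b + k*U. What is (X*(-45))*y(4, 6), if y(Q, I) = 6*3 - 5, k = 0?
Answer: 0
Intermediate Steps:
B(b, U) = b (B(b, U) = 1*b + 0*U = b + 0 = b)
y(Q, I) = 13 (y(Q, I) = 18 - 5 = 13)
X = 0 (X = 0*1 = 0)
(X*(-45))*y(4, 6) = (0*(-45))*13 = 0*13 = 0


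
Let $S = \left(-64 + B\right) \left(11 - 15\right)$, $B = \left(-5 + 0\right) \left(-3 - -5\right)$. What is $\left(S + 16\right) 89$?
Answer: $27768$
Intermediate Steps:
$B = -10$ ($B = - 5 \left(-3 + 5\right) = \left(-5\right) 2 = -10$)
$S = 296$ ($S = \left(-64 - 10\right) \left(11 - 15\right) = \left(-74\right) \left(-4\right) = 296$)
$\left(S + 16\right) 89 = \left(296 + 16\right) 89 = 312 \cdot 89 = 27768$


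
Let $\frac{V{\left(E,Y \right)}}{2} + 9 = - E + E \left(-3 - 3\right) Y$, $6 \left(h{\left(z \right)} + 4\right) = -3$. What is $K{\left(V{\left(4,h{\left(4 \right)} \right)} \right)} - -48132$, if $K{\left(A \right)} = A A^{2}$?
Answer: $6907132$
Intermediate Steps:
$h{\left(z \right)} = - \frac{9}{2}$ ($h{\left(z \right)} = -4 + \frac{1}{6} \left(-3\right) = -4 - \frac{1}{2} = - \frac{9}{2}$)
$V{\left(E,Y \right)} = -18 - 2 E - 12 E Y$ ($V{\left(E,Y \right)} = -18 + 2 \left(- E + E \left(-3 - 3\right) Y\right) = -18 + 2 \left(- E + E \left(-6\right) Y\right) = -18 + 2 \left(- E + - 6 E Y\right) = -18 + 2 \left(- E - 6 E Y\right) = -18 - \left(2 E + 12 E Y\right) = -18 - 2 E - 12 E Y$)
$K{\left(A \right)} = A^{3}$
$K{\left(V{\left(4,h{\left(4 \right)} \right)} \right)} - -48132 = \left(-18 - 8 - 48 \left(- \frac{9}{2}\right)\right)^{3} - -48132 = \left(-18 - 8 + 216\right)^{3} + 48132 = 190^{3} + 48132 = 6859000 + 48132 = 6907132$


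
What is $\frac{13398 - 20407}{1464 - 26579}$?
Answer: $\frac{7009}{25115} \approx 0.27908$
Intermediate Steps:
$\frac{13398 - 20407}{1464 - 26579} = - \frac{7009}{-25115} = \left(-7009\right) \left(- \frac{1}{25115}\right) = \frac{7009}{25115}$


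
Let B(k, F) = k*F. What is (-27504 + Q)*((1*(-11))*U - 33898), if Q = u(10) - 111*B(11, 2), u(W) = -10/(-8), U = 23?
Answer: 4090572629/4 ≈ 1.0226e+9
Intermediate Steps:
u(W) = 5/4 (u(W) = -10*(-⅛) = 5/4)
B(k, F) = F*k
Q = -9763/4 (Q = 5/4 - 222*11 = 5/4 - 111*22 = 5/4 - 2442 = -9763/4 ≈ -2440.8)
(-27504 + Q)*((1*(-11))*U - 33898) = (-27504 - 9763/4)*((1*(-11))*23 - 33898) = -119779*(-11*23 - 33898)/4 = -119779*(-253 - 33898)/4 = -119779/4*(-34151) = 4090572629/4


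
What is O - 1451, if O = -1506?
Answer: -2957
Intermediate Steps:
O - 1451 = -1506 - 1451 = -2957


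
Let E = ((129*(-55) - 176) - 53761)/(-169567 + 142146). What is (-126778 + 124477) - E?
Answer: -63156753/27421 ≈ -2303.2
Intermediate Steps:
E = 61032/27421 (E = ((-7095 - 176) - 53761)/(-27421) = (-7271 - 53761)*(-1/27421) = -61032*(-1/27421) = 61032/27421 ≈ 2.2257)
(-126778 + 124477) - E = (-126778 + 124477) - 1*61032/27421 = -2301 - 61032/27421 = -63156753/27421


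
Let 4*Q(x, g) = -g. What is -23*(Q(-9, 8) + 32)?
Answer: -690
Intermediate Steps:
Q(x, g) = -g/4 (Q(x, g) = (-g)/4 = -g/4)
-23*(Q(-9, 8) + 32) = -23*(-¼*8 + 32) = -23*(-2 + 32) = -23*30 = -690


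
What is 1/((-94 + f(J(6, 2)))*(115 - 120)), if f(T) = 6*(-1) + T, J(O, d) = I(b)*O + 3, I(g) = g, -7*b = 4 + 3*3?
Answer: 7/3785 ≈ 0.0018494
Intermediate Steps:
b = -13/7 (b = -(4 + 3*3)/7 = -(4 + 9)/7 = -1/7*13 = -13/7 ≈ -1.8571)
J(O, d) = 3 - 13*O/7 (J(O, d) = -13*O/7 + 3 = 3 - 13*O/7)
f(T) = -6 + T
1/((-94 + f(J(6, 2)))*(115 - 120)) = 1/((-94 + (-6 + (3 - 13/7*6)))*(115 - 120)) = 1/((-94 + (-6 + (3 - 78/7)))*(-5)) = 1/((-94 + (-6 - 57/7))*(-5)) = 1/((-94 - 99/7)*(-5)) = 1/(-757/7*(-5)) = 1/(3785/7) = 7/3785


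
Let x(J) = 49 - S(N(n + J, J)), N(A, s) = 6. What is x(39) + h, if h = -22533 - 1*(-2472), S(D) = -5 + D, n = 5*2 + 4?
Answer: -20013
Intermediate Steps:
n = 14 (n = 10 + 4 = 14)
h = -20061 (h = -22533 + 2472 = -20061)
x(J) = 48 (x(J) = 49 - (-5 + 6) = 49 - 1*1 = 49 - 1 = 48)
x(39) + h = 48 - 20061 = -20013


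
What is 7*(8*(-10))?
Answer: -560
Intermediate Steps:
7*(8*(-10)) = 7*(-80) = -560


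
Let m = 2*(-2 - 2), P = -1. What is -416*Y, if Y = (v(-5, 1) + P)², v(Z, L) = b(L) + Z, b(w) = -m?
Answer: -1664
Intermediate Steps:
m = -8 (m = 2*(-4) = -8)
b(w) = 8 (b(w) = -1*(-8) = 8)
v(Z, L) = 8 + Z
Y = 4 (Y = ((8 - 5) - 1)² = (3 - 1)² = 2² = 4)
-416*Y = -416*4 = -1664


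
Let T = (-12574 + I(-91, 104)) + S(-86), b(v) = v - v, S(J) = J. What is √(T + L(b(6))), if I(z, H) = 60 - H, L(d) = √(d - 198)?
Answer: √(-12704 + 3*I*√22) ≈ 0.0624 + 112.71*I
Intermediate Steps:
b(v) = 0
L(d) = √(-198 + d)
T = -12704 (T = (-12574 + (60 - 1*104)) - 86 = (-12574 + (60 - 104)) - 86 = (-12574 - 44) - 86 = -12618 - 86 = -12704)
√(T + L(b(6))) = √(-12704 + √(-198 + 0)) = √(-12704 + √(-198)) = √(-12704 + 3*I*√22)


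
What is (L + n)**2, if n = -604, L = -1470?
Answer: 4301476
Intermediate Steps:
(L + n)**2 = (-1470 - 604)**2 = (-2074)**2 = 4301476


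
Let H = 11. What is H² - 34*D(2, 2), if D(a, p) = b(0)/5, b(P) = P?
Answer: 121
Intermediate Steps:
D(a, p) = 0 (D(a, p) = 0/5 = 0*(⅕) = 0)
H² - 34*D(2, 2) = 11² - 34*0 = 121 + 0 = 121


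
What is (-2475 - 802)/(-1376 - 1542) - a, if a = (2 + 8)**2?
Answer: -288523/2918 ≈ -98.877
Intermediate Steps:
a = 100 (a = 10**2 = 100)
(-2475 - 802)/(-1376 - 1542) - a = (-2475 - 802)/(-1376 - 1542) - 1*100 = -3277/(-2918) - 100 = -3277*(-1/2918) - 100 = 3277/2918 - 100 = -288523/2918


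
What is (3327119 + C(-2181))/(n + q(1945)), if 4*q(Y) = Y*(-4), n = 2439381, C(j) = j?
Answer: 1662469/1218718 ≈ 1.3641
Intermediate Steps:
q(Y) = -Y (q(Y) = (Y*(-4))/4 = (-4*Y)/4 = -Y)
(3327119 + C(-2181))/(n + q(1945)) = (3327119 - 2181)/(2439381 - 1*1945) = 3324938/(2439381 - 1945) = 3324938/2437436 = 3324938*(1/2437436) = 1662469/1218718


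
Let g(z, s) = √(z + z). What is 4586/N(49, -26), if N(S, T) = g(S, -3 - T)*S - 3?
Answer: 13758/235289 + 1572998*√2/235289 ≈ 9.5130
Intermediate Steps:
g(z, s) = √2*√z (g(z, s) = √(2*z) = √2*√z)
N(S, T) = -3 + √2*S^(3/2) (N(S, T) = (√2*√S)*S - 3 = √2*S^(3/2) - 3 = -3 + √2*S^(3/2))
4586/N(49, -26) = 4586/(-3 + √2*49^(3/2)) = 4586/(-3 + √2*343) = 4586/(-3 + 343*√2)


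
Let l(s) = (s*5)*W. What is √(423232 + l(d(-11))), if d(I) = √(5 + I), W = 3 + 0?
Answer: √(423232 + 15*I*√6) ≈ 650.56 + 0.028*I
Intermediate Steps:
W = 3
l(s) = 15*s (l(s) = (s*5)*3 = (5*s)*3 = 15*s)
√(423232 + l(d(-11))) = √(423232 + 15*√(5 - 11)) = √(423232 + 15*√(-6)) = √(423232 + 15*(I*√6)) = √(423232 + 15*I*√6)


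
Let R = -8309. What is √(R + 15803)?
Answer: √7494 ≈ 86.568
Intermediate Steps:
√(R + 15803) = √(-8309 + 15803) = √7494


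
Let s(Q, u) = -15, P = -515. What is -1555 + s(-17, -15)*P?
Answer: 6170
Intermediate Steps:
-1555 + s(-17, -15)*P = -1555 - 15*(-515) = -1555 + 7725 = 6170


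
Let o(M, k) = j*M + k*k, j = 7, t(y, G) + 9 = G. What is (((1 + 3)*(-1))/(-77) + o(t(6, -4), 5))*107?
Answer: -543346/77 ≈ -7056.4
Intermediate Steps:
t(y, G) = -9 + G
o(M, k) = k² + 7*M (o(M, k) = 7*M + k*k = 7*M + k² = k² + 7*M)
(((1 + 3)*(-1))/(-77) + o(t(6, -4), 5))*107 = (((1 + 3)*(-1))/(-77) + (5² + 7*(-9 - 4)))*107 = ((4*(-1))*(-1/77) + (25 + 7*(-13)))*107 = (-4*(-1/77) + (25 - 91))*107 = (4/77 - 66)*107 = -5078/77*107 = -543346/77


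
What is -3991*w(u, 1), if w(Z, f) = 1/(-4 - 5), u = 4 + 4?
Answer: 3991/9 ≈ 443.44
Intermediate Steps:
u = 8
w(Z, f) = -⅑ (w(Z, f) = 1/(-9) = -⅑)
-3991*w(u, 1) = -3991*(-⅑) = 3991/9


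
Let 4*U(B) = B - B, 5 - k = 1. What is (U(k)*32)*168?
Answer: 0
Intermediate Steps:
k = 4 (k = 5 - 1*1 = 5 - 1 = 4)
U(B) = 0 (U(B) = (B - B)/4 = (¼)*0 = 0)
(U(k)*32)*168 = (0*32)*168 = 0*168 = 0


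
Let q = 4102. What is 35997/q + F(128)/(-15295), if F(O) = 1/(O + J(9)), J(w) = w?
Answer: 1539360197/175416170 ≈ 8.7755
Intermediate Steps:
F(O) = 1/(9 + O) (F(O) = 1/(O + 9) = 1/(9 + O))
35997/q + F(128)/(-15295) = 35997/4102 + 1/((9 + 128)*(-15295)) = 35997*(1/4102) - 1/15295/137 = 35997/4102 + (1/137)*(-1/15295) = 35997/4102 - 1/2095415 = 1539360197/175416170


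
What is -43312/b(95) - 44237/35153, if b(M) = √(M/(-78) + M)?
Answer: -44237/35153 - 43312*√570570/7315 ≈ -4473.7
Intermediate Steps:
b(M) = √6006*√M/78 (b(M) = √(M*(-1/78) + M) = √(-M/78 + M) = √(77*M/78) = √6006*√M/78)
-43312/b(95) - 44237/35153 = -43312*√570570/7315 - 44237/35153 = -44237/35153 - 43312*√570570/7315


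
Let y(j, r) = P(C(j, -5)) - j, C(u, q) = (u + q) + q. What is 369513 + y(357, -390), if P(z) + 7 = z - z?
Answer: 369149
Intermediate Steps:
C(u, q) = u + 2*q (C(u, q) = (q + u) + q = u + 2*q)
P(z) = -7 (P(z) = -7 + (z - z) = -7 + 0 = -7)
y(j, r) = -7 - j
369513 + y(357, -390) = 369513 + (-7 - 1*357) = 369513 + (-7 - 357) = 369513 - 364 = 369149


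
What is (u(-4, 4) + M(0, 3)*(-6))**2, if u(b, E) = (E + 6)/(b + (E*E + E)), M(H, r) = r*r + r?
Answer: 326041/64 ≈ 5094.4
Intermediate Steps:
M(H, r) = r + r**2 (M(H, r) = r**2 + r = r + r**2)
u(b, E) = (6 + E)/(E + b + E**2) (u(b, E) = (6 + E)/(b + (E**2 + E)) = (6 + E)/(b + (E + E**2)) = (6 + E)/(E + b + E**2))
(u(-4, 4) + M(0, 3)*(-6))**2 = ((6 + 4)/(4 - 4 + 4**2) + (3*(1 + 3))*(-6))**2 = (10/(4 - 4 + 16) + (3*4)*(-6))**2 = (10/16 + 12*(-6))**2 = ((1/16)*10 - 72)**2 = (5/8 - 72)**2 = (-571/8)**2 = 326041/64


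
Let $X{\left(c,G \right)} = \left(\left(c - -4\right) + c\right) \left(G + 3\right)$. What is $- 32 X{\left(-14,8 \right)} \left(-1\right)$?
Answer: $-8448$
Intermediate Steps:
$X{\left(c,G \right)} = \left(3 + G\right) \left(4 + 2 c\right)$ ($X{\left(c,G \right)} = \left(\left(c + 4\right) + c\right) \left(3 + G\right) = \left(\left(4 + c\right) + c\right) \left(3 + G\right) = \left(4 + 2 c\right) \left(3 + G\right) = \left(3 + G\right) \left(4 + 2 c\right)$)
$- 32 X{\left(-14,8 \right)} \left(-1\right) = - 32 \left(12 + 4 \cdot 8 + 6 \left(-14\right) + 2 \cdot 8 \left(-14\right)\right) \left(-1\right) = - 32 \left(12 + 32 - 84 - 224\right) \left(-1\right) = \left(-32\right) \left(-264\right) \left(-1\right) = 8448 \left(-1\right) = -8448$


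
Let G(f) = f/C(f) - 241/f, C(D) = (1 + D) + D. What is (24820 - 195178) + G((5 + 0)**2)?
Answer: -217218116/1275 ≈ -1.7037e+5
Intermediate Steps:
C(D) = 1 + 2*D
G(f) = -241/f + f/(1 + 2*f) (G(f) = f/(1 + 2*f) - 241/f = -241/f + f/(1 + 2*f))
(24820 - 195178) + G((5 + 0)**2) = (24820 - 195178) + (-241 + ((5 + 0)**2)**2 - 482*(5 + 0)**2)/(((5 + 0)**2)*(1 + 2*(5 + 0)**2)) = -170358 + (-241 + (5**2)**2 - 482*5**2)/((5**2)*(1 + 2*5**2)) = -170358 + (-241 + 25**2 - 482*25)/(25*(1 + 2*25)) = -170358 + (-241 + 625 - 12050)/(25*(1 + 50)) = -170358 + (1/25)*(-11666)/51 = -170358 + (1/25)*(1/51)*(-11666) = -170358 - 11666/1275 = -217218116/1275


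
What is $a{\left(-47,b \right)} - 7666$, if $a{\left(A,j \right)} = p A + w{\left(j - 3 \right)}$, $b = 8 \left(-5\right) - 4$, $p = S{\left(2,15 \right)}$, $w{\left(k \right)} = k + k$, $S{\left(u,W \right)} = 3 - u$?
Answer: $-7807$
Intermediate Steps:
$w{\left(k \right)} = 2 k$
$p = 1$ ($p = 3 - 2 = 1$)
$b = -44$ ($b = -40 - 4 = -44$)
$a{\left(A,j \right)} = -6 + A + 2 j$ ($a{\left(A,j \right)} = 1 A + 2 \left(j - 3\right) = A + 2 \left(-3 + j\right) = A + \left(-6 + 2 j\right) = -6 + A + 2 j$)
$a{\left(-47,b \right)} - 7666 = \left(-6 - 47 + 2 \left(-44\right)\right) - 7666 = \left(-6 - 47 - 88\right) - 7666 = -141 - 7666 = -7807$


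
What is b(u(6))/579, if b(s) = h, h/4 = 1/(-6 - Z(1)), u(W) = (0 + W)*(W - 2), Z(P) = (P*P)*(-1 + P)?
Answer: -2/1737 ≈ -0.0011514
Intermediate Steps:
Z(P) = P**2*(-1 + P)
u(W) = W*(-2 + W)
h = -2/3 (h = 4/(-6 - 1**2*(-1 + 1)) = 4/(-6 - 0) = 4/(-6 - 1*0) = 4/(-6 + 0) = 4/(-6) = 4*(-1/6) = -2/3 ≈ -0.66667)
b(s) = -2/3
b(u(6))/579 = -2/3/579 = -2/3*1/579 = -2/1737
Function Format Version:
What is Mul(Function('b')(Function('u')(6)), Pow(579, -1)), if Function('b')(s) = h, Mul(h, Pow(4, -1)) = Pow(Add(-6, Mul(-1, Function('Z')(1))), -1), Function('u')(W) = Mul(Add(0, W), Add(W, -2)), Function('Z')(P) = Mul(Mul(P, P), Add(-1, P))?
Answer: Rational(-2, 1737) ≈ -0.0011514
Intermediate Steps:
Function('Z')(P) = Mul(Pow(P, 2), Add(-1, P))
Function('u')(W) = Mul(W, Add(-2, W))
h = Rational(-2, 3) (h = Mul(4, Pow(Add(-6, Mul(-1, Mul(Pow(1, 2), Add(-1, 1)))), -1)) = Mul(4, Pow(Add(-6, Mul(-1, Mul(1, 0))), -1)) = Mul(4, Pow(Add(-6, Mul(-1, 0)), -1)) = Mul(4, Pow(Add(-6, 0), -1)) = Mul(4, Pow(-6, -1)) = Mul(4, Rational(-1, 6)) = Rational(-2, 3) ≈ -0.66667)
Function('b')(s) = Rational(-2, 3)
Mul(Function('b')(Function('u')(6)), Pow(579, -1)) = Mul(Rational(-2, 3), Pow(579, -1)) = Mul(Rational(-2, 3), Rational(1, 579)) = Rational(-2, 1737)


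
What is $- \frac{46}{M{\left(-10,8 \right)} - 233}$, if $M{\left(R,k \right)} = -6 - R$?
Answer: $\frac{46}{229} \approx 0.20087$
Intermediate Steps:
$- \frac{46}{M{\left(-10,8 \right)} - 233} = - \frac{46}{\left(-6 - -10\right) - 233} = - \frac{46}{\left(-6 + 10\right) - 233} = - \frac{46}{4 - 233} = - \frac{46}{-229} = \left(-46\right) \left(- \frac{1}{229}\right) = \frac{46}{229}$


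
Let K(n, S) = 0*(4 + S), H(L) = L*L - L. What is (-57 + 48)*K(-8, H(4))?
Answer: 0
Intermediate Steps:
H(L) = L² - L
K(n, S) = 0
(-57 + 48)*K(-8, H(4)) = (-57 + 48)*0 = -9*0 = 0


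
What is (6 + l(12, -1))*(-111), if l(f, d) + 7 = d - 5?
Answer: 777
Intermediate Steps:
l(f, d) = -12 + d (l(f, d) = -7 + (d - 5) = -7 + (-5 + d) = -12 + d)
(6 + l(12, -1))*(-111) = (6 + (-12 - 1))*(-111) = (6 - 13)*(-111) = -7*(-111) = 777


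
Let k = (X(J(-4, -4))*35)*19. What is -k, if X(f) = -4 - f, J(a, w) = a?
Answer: 0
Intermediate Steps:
k = 0 (k = ((-4 - 1*(-4))*35)*19 = ((-4 + 4)*35)*19 = (0*35)*19 = 0*19 = 0)
-k = -1*0 = 0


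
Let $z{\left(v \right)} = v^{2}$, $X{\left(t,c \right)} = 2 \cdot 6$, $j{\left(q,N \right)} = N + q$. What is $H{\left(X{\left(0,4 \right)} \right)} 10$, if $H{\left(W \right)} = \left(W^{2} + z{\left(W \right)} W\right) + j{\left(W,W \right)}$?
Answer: $18960$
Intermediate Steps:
$X{\left(t,c \right)} = 12$
$H{\left(W \right)} = W^{2} + W^{3} + 2 W$ ($H{\left(W \right)} = \left(W^{2} + W^{2} W\right) + \left(W + W\right) = \left(W^{2} + W^{3}\right) + 2 W = W^{2} + W^{3} + 2 W$)
$H{\left(X{\left(0,4 \right)} \right)} 10 = 12 \left(2 + 12 + 12^{2}\right) 10 = 12 \left(2 + 12 + 144\right) 10 = 12 \cdot 158 \cdot 10 = 1896 \cdot 10 = 18960$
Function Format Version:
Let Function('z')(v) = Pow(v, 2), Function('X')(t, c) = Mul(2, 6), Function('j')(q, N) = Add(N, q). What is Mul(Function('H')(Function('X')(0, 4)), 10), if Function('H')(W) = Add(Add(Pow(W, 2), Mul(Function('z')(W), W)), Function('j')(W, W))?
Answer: 18960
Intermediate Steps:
Function('X')(t, c) = 12
Function('H')(W) = Add(Pow(W, 2), Pow(W, 3), Mul(2, W)) (Function('H')(W) = Add(Add(Pow(W, 2), Mul(Pow(W, 2), W)), Add(W, W)) = Add(Add(Pow(W, 2), Pow(W, 3)), Mul(2, W)) = Add(Pow(W, 2), Pow(W, 3), Mul(2, W)))
Mul(Function('H')(Function('X')(0, 4)), 10) = Mul(Mul(12, Add(2, 12, Pow(12, 2))), 10) = Mul(Mul(12, Add(2, 12, 144)), 10) = Mul(Mul(12, 158), 10) = Mul(1896, 10) = 18960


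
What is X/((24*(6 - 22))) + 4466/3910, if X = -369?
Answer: 526289/250240 ≈ 2.1031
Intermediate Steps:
X/((24*(6 - 22))) + 4466/3910 = -369*1/(24*(6 - 22)) + 4466/3910 = -369/(24*(-16)) + 4466*(1/3910) = -369/(-384) + 2233/1955 = -369*(-1/384) + 2233/1955 = 123/128 + 2233/1955 = 526289/250240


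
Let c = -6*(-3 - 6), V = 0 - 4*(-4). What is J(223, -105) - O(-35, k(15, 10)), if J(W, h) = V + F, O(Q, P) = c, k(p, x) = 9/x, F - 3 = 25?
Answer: -10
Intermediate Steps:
F = 28 (F = 3 + 25 = 28)
V = 16 (V = 0 + 16 = 16)
c = 54 (c = -6*(-9) = 54)
O(Q, P) = 54
J(W, h) = 44 (J(W, h) = 16 + 28 = 44)
J(223, -105) - O(-35, k(15, 10)) = 44 - 1*54 = 44 - 54 = -10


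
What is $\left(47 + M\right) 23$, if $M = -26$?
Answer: $483$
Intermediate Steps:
$\left(47 + M\right) 23 = \left(47 - 26\right) 23 = 21 \cdot 23 = 483$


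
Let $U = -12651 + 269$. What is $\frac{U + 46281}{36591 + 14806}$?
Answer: $\frac{33899}{51397} \approx 0.65955$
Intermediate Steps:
$U = -12382$
$\frac{U + 46281}{36591 + 14806} = \frac{-12382 + 46281}{36591 + 14806} = \frac{33899}{51397}$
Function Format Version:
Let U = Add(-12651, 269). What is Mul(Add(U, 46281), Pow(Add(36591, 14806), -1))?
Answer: Rational(33899, 51397) ≈ 0.65955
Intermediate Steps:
U = -12382
Mul(Add(U, 46281), Pow(Add(36591, 14806), -1)) = Mul(Add(-12382, 46281), Pow(Add(36591, 14806), -1)) = Mul(33899, Pow(51397, -1)) = Mul(33899, Rational(1, 51397)) = Rational(33899, 51397)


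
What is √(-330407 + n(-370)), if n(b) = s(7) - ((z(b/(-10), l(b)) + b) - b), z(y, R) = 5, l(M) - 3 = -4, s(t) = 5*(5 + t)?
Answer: 4*I*√20647 ≈ 574.76*I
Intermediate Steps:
s(t) = 25 + 5*t
l(M) = -1 (l(M) = 3 - 4 = -1)
n(b) = 55 (n(b) = (25 + 5*7) - ((5 + b) - b) = (25 + 35) - 1*5 = 60 - 5 = 55)
√(-330407 + n(-370)) = √(-330407 + 55) = √(-330352) = 4*I*√20647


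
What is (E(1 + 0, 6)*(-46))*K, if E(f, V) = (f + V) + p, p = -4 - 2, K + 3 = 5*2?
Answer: -322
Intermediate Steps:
K = 7 (K = -3 + 5*2 = -3 + 10 = 7)
p = -6
E(f, V) = -6 + V + f (E(f, V) = (f + V) - 6 = (V + f) - 6 = -6 + V + f)
(E(1 + 0, 6)*(-46))*K = ((-6 + 6 + (1 + 0))*(-46))*7 = ((-6 + 6 + 1)*(-46))*7 = (1*(-46))*7 = -46*7 = -322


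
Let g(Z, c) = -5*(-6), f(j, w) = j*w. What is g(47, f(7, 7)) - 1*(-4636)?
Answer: 4666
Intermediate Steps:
g(Z, c) = 30
g(47, f(7, 7)) - 1*(-4636) = 30 - 1*(-4636) = 30 + 4636 = 4666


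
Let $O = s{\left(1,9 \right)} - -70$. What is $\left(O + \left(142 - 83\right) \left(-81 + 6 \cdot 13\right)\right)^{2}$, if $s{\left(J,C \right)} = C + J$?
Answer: $9409$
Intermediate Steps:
$O = 80$ ($O = \left(9 + 1\right) - -70 = 10 + 70 = 80$)
$\left(O + \left(142 - 83\right) \left(-81 + 6 \cdot 13\right)\right)^{2} = \left(80 + \left(142 - 83\right) \left(-81 + 6 \cdot 13\right)\right)^{2} = \left(80 + 59 \left(-81 + 78\right)\right)^{2} = \left(80 + 59 \left(-3\right)\right)^{2} = \left(80 - 177\right)^{2} = \left(-97\right)^{2} = 9409$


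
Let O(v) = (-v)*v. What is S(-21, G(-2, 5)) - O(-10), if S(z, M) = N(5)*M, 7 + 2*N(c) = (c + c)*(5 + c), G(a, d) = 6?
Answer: 379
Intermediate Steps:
N(c) = -7/2 + c*(5 + c) (N(c) = -7/2 + ((c + c)*(5 + c))/2 = -7/2 + ((2*c)*(5 + c))/2 = -7/2 + (2*c*(5 + c))/2 = -7/2 + c*(5 + c))
S(z, M) = 93*M/2 (S(z, M) = (-7/2 + 5**2 + 5*5)*M = (-7/2 + 25 + 25)*M = 93*M/2)
O(v) = -v**2
S(-21, G(-2, 5)) - O(-10) = (93/2)*6 - (-1)*(-10)**2 = 279 - (-1)*100 = 279 - 1*(-100) = 279 + 100 = 379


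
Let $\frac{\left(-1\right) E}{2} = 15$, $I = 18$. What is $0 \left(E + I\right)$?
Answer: $0$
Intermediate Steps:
$E = -30$ ($E = \left(-2\right) 15 = -30$)
$0 \left(E + I\right) = 0 \left(-30 + 18\right) = 0 \left(-12\right) = 0$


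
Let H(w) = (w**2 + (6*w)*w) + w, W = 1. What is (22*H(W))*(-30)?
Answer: -5280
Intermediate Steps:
H(w) = w + 7*w**2 (H(w) = (w**2 + 6*w**2) + w = 7*w**2 + w = w + 7*w**2)
(22*H(W))*(-30) = (22*(1*(1 + 7*1)))*(-30) = (22*(1*(1 + 7)))*(-30) = (22*(1*8))*(-30) = (22*8)*(-30) = 176*(-30) = -5280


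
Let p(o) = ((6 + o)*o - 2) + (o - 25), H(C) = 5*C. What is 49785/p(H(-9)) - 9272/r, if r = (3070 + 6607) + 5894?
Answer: 253199153/8735331 ≈ 28.986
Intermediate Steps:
r = 15571 (r = 9677 + 5894 = 15571)
p(o) = -27 + o + o*(6 + o) (p(o) = (o*(6 + o) - 2) + (-25 + o) = (-2 + o*(6 + o)) + (-25 + o) = -27 + o + o*(6 + o))
49785/p(H(-9)) - 9272/r = 49785/(-27 + (5*(-9))**2 + 7*(5*(-9))) - 9272/15571 = 49785/(-27 + (-45)**2 + 7*(-45)) - 9272*1/15571 = 49785/(-27 + 2025 - 315) - 9272/15571 = 49785/1683 - 9272/15571 = 49785*(1/1683) - 9272/15571 = 16595/561 - 9272/15571 = 253199153/8735331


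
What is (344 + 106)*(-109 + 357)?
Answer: 111600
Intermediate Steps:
(344 + 106)*(-109 + 357) = 450*248 = 111600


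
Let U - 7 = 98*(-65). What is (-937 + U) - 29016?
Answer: -36316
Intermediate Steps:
U = -6363 (U = 7 + 98*(-65) = 7 - 6370 = -6363)
(-937 + U) - 29016 = (-937 - 6363) - 29016 = -7300 - 29016 = -36316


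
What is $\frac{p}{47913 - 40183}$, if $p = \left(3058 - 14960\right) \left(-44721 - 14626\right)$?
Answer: $\frac{353173997}{3865} \approx 91378.0$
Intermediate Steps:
$p = 706347994$ ($p = \left(-11902\right) \left(-59347\right) = 706347994$)
$\frac{p}{47913 - 40183} = \frac{706347994}{47913 - 40183} = \frac{706347994}{7730} = 706347994 \cdot \frac{1}{7730} = \frac{353173997}{3865}$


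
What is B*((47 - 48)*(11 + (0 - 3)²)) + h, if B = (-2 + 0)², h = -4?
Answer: -84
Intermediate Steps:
B = 4 (B = (-2)² = 4)
B*((47 - 48)*(11 + (0 - 3)²)) + h = 4*((47 - 48)*(11 + (0 - 3)²)) - 4 = 4*(-(11 + (-3)²)) - 4 = 4*(-(11 + 9)) - 4 = 4*(-1*20) - 4 = 4*(-20) - 4 = -80 - 4 = -84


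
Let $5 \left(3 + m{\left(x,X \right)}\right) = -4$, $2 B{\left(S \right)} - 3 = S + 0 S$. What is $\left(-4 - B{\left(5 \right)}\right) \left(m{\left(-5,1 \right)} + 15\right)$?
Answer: $- \frac{448}{5} \approx -89.6$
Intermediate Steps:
$B{\left(S \right)} = \frac{3}{2} + \frac{S}{2}$ ($B{\left(S \right)} = \frac{3}{2} + \frac{S + 0 S}{2} = \frac{3}{2} + \frac{S + 0}{2} = \frac{3}{2} + \frac{S}{2}$)
$m{\left(x,X \right)} = - \frac{19}{5}$ ($m{\left(x,X \right)} = -3 + \frac{1}{5} \left(-4\right) = -3 - \frac{4}{5} = - \frac{19}{5}$)
$\left(-4 - B{\left(5 \right)}\right) \left(m{\left(-5,1 \right)} + 15\right) = \left(-4 - \left(\frac{3}{2} + \frac{1}{2} \cdot 5\right)\right) \left(- \frac{19}{5} + 15\right) = \left(-4 - \left(\frac{3}{2} + \frac{5}{2}\right)\right) \frac{56}{5} = \left(-4 - 4\right) \frac{56}{5} = \left(-8\right) \frac{56}{5} = - \frac{448}{5}$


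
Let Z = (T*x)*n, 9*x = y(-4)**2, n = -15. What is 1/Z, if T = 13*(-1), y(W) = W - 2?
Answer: 1/780 ≈ 0.0012821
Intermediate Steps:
y(W) = -2 + W
T = -13
x = 4 (x = (-2 - 4)**2/9 = (1/9)*(-6)**2 = (1/9)*36 = 4)
Z = 780 (Z = -13*4*(-15) = -52*(-15) = 780)
1/Z = 1/780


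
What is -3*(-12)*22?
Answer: 792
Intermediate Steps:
-3*(-12)*22 = 36*22 = 792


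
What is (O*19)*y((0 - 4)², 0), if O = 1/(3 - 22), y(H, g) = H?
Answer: -16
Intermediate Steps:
O = -1/19 (O = 1/(-19) = -1/19 ≈ -0.052632)
(O*19)*y((0 - 4)², 0) = (-1/19*19)*(0 - 4)² = -1*(-4)² = -1*16 = -16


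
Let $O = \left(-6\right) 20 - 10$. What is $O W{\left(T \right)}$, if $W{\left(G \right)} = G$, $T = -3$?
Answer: $390$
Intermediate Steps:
$O = -130$ ($O = -120 - 10 = -130$)
$O W{\left(T \right)} = \left(-130\right) \left(-3\right) = 390$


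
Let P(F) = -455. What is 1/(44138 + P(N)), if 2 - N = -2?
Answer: 1/43683 ≈ 2.2892e-5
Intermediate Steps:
N = 4 (N = 2 - 1*(-2) = 2 + 2 = 4)
1/(44138 + P(N)) = 1/(44138 - 455) = 1/43683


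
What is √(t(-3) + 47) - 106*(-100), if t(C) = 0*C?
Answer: 10600 + √47 ≈ 10607.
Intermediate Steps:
t(C) = 0
√(t(-3) + 47) - 106*(-100) = √(0 + 47) - 106*(-100) = √47 + 10600 = 10600 + √47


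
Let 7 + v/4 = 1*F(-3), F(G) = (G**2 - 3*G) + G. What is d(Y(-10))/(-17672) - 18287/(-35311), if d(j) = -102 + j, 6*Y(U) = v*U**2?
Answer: 461905579/936023988 ≈ 0.49348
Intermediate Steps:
F(G) = G**2 - 2*G
v = 32 (v = -28 + 4*(1*(-3*(-2 - 3))) = -28 + 4*(1*(-3*(-5))) = -28 + 4*(1*15) = -28 + 4*15 = -28 + 60 = 32)
Y(U) = 16*U**2/3 (Y(U) = (32*U**2)/6 = 16*U**2/3)
d(Y(-10))/(-17672) - 18287/(-35311) = (-102 + (16/3)*(-10)**2)/(-17672) - 18287/(-35311) = (-102 + (16/3)*100)*(-1/17672) - 18287*(-1/35311) = (-102 + 1600/3)*(-1/17672) + 18287/35311 = (1294/3)*(-1/17672) + 18287/35311 = -647/26508 + 18287/35311 = 461905579/936023988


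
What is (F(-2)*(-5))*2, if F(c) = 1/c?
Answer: 5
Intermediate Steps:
(F(-2)*(-5))*2 = (-5/(-2))*2 = -1/2*(-5)*2 = (5/2)*2 = 5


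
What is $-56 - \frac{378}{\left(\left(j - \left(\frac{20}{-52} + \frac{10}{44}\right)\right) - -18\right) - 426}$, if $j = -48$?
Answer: $- \frac{2397556}{43457} \approx -55.171$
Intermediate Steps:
$-56 - \frac{378}{\left(\left(j - \left(\frac{20}{-52} + \frac{10}{44}\right)\right) - -18\right) - 426} = -56 - \frac{378}{\left(\left(-48 - \left(\frac{20}{-52} + \frac{10}{44}\right)\right) - -18\right) - 426} = -56 - \frac{378}{\left(\left(-48 - \left(20 \left(- \frac{1}{52}\right) + 10 \cdot \frac{1}{44}\right)\right) + 18\right) - 426} = -56 - \frac{378}{\left(\left(-48 - \left(- \frac{5}{13} + \frac{5}{22}\right)\right) + 18\right) - 426} = -56 - \frac{378}{\left(\left(-48 - - \frac{45}{286}\right) + 18\right) - 426} = -56 - \frac{378}{\left(\left(-48 + \frac{45}{286}\right) + 18\right) - 426} = -56 - \frac{378}{\left(- \frac{13683}{286} + 18\right) - 426} = -56 - \frac{378}{- \frac{8535}{286} - 426} = -56 - \frac{378}{- \frac{130371}{286}} = -56 - - \frac{36036}{43457} = -56 + \frac{36036}{43457} = - \frac{2397556}{43457}$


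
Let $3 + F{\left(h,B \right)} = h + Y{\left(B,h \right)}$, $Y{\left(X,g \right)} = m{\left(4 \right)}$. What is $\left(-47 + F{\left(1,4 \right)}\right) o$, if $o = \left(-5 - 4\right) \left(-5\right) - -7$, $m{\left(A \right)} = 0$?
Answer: $-2548$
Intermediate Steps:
$Y{\left(X,g \right)} = 0$
$F{\left(h,B \right)} = -3 + h$ ($F{\left(h,B \right)} = -3 + \left(h + 0\right) = -3 + h$)
$o = 52$ ($o = \left(-9\right) \left(-5\right) + 7 = 45 + 7 = 52$)
$\left(-47 + F{\left(1,4 \right)}\right) o = \left(-47 + \left(-3 + 1\right)\right) 52 = \left(-47 - 2\right) 52 = \left(-49\right) 52 = -2548$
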